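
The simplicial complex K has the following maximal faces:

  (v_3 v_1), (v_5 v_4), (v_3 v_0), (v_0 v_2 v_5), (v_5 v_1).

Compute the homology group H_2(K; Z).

Take the total order v_0 < v_1 < v_2 < v_3 < v_4 < v_5 on the vertex set. Then K (dimension 2) consists of the simplices:

  0-simplices (6): [v_0], [v_1], [v_2], [v_3], [v_4], [v_5]
  1-simplices (7): [v_0,v_2], [v_0,v_3], [v_0,v_5], [v_1,v_3], [v_1,v_5], [v_2,v_5], [v_4,v_5]
  2-simplices (1): [v_0,v_2,v_5]

so the chain groups are C_0 ≅ Z^6, C_1 ≅ Z^7, C_2 ≅ Z^1.

The boundary map ∂_1: C_1 → C_0 is given by ∂[p,q] = [q] − [p].
The 6×7 boundary matrix has rank 5 and Smith normal form diag(1,1,1,1,1).

The boundary map ∂_2: C_2 → C_1 maps a triangle to the signed sum of its edges. For instance
  ∂[v_0,v_2,v_5] = [v_2,v_5] − [v_0,v_5] + [v_0,v_2].
The 7×1 boundary matrix has rank 1 and Smith normal form diag(1).

Now H_k = ker ∂_k / im ∂_{k+1}, so:

  H_2: rank ker ∂_2 − rank ∂_3 = (1 − 1) − 0 = 0, and there is no ∂_3, so H_2 ≅ 0.

H_2 = 0.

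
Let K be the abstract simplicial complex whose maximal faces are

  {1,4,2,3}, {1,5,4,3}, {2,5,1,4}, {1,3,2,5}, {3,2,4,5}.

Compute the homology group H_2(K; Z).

K has 5 vertices, 10 edges, 10 triangles, 5 3-simplices.
rank ∂_2 = 6, rank ∂_3 = 4 ⇒ b_2 = 10 − 6 − 4 = 0; all invariant factors of ∂_3 are 1 so no torsion. So H_2 ≅ 0.

H_2 = 0.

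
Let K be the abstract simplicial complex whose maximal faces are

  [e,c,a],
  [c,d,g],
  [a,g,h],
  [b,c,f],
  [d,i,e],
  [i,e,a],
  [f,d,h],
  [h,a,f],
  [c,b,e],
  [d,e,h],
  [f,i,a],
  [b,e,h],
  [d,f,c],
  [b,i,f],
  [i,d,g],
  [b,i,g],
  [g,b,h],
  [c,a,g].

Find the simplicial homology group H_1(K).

We work with the vertex ordering a < b < c < d < e < f < g < h < i. The simplices of K, each written with vertices in increasing order, are:

  0-simplices (9): a, b, c, d, e, f, g, h, i
  1-simplices (27): ac, ae, af, ag, ah, ai, bc, be, bf, bg, bh, bi, cd, ce, cf, cg, de, df, dg, dh, di, eh, ei, fh, fi, gh, gi
  2-simplices (18): ace, acg, aei, afh, afi, agh, bce, bcf, beh, bfi, bgh, bgi, cdf, cdg, deh, dei, dfh, dgi

so the chain groups are C_0 ≅ Z^9, C_1 ≅ Z^27, C_2 ≅ Z^18.

Boundary ∂_1: C_1 → C_0 is given by ∂[p,q] = [q] − [p]. For instance
  ∂ae = e − a.
The 9×27 boundary matrix has rank 8 and Smith normal form diag(1,1,1,1,1,1,1,1).

Boundary ∂_2: C_2 → C_1 acts by ∂[p,q,r] = [q,r] − [p,r] + [p,q]. For instance
  ∂bce = ce − be + bc,
  ∂cdf = df − cf + cd.
The resulting 27×18 matrix has rank 17, and its Smith normal form has invariant factors (1,1,1,1,1,1,1,1,1,1,1,1,1,1,1,1,1).

From H_k ≅ ker(∂_k) / im(∂_{k+1}) we obtain:

  H_1: rank ker ∂_1 − rank ∂_2 = (27 − 8) − 17 = 2, and the invariant factors of ∂_2 are all 1, so H_1 = Z^2.

(K is a triangulation of the torus T^2.)

H_1 = Z^2.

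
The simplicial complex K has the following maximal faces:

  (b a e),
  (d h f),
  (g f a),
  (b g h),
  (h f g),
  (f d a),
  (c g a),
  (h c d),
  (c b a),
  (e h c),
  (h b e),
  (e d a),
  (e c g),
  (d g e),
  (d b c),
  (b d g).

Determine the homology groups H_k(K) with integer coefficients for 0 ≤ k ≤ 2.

Order the vertices as a < b < c < d < e < f < g < h. Listing each simplex with vertices in this order, K has dimension 2 with simplices:

  0-simplices (8): a, b, c, d, e, f, g, h
  1-simplices (24): ab, ac, ad, ae, af, ag, bc, bd, be, bg, bh, cd, ce, cg, ch, de, df, dg, dh, eg, eh, fg, fh, gh
  2-simplices (16): abc, abe, acg, ade, adf, afg, bcd, bdg, beh, bgh, cdh, ceg, ceh, deg, dfh, fgh

Hence C_0 ≅ Z^8, C_1 ≅ Z^24, C_2 ≅ Z^16.

∂_1: C_1 → C_0 sends each edge [p,q] (with p < q) to q − p. For instance
  ∂cg = g − c.
The 8×24 boundary matrix has rank 7 and Smith normal form diag(1,1,1,1,1,1,1).

Boundary ∂_2: C_2 → C_1 sends each 2-simplex [p,q,r] to [q,r] − [p,r] + [p,q]. For instance
  ∂ceg = eg − cg + ce,
  ∂bcd = cd − bd + bc.
The 24×16 boundary matrix has rank 15 and Smith normal form diag(1,1,1,1,1,1,1,1,1,1,1,1,1,1,1).

Computing H_k = (kernel of ∂_k) / (image of ∂_{k+1}):

  H_0: rank C_0 − rank ∂_1 = 8 − 7 = 1, and the invariant factors of ∂_1 are all 1, so H_0 = Z.
  H_1: rank ker ∂_1 − rank ∂_2 = (24 − 7) − 15 = 2, and the invariant factors of ∂_2 are all 1, so H_1 = Z^2.
  H_2: rank ker ∂_2 − rank ∂_3 = (16 − 15) − 0 = 1, and there is no ∂_3, so H_2 = Z.

H_0 = Z,  H_1 = Z^2,  H_2 = Z.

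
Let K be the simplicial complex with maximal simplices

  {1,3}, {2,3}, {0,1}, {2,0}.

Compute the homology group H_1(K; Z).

H_1 = Z.

Take the total order 0 < 1 < 2 < 3 on the vertex set. Then K (dimension 1) consists of the simplices:

  0-simplices (4): [0], [1], [2], [3]
  1-simplices (4): [0,1], [0,2], [1,3], [2,3]

Hence C_0 ≅ Z^4, C_1 ≅ Z^4.

∂_1: C_1 → C_0 is given by ∂[p,q] = [q] − [p]. For instance
  ∂[0,1] = [1] − [0].
As a 4×4 matrix over Z this has rank 3, with invariant factors (1,1,1).

Computing H_k = (kernel of ∂_k) / (image of ∂_{k+1}):

  H_1: rank ker ∂_1 − rank ∂_2 = (4 − 3) − 0 = 1, and there is no ∂_2, so H_1 ≅ Z.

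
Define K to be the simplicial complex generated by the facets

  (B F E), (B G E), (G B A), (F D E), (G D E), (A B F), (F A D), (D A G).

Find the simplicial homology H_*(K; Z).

H_0 = Z,  H_1 = 0,  H_2 = Z.

We work with the vertex ordering A < B < D < E < F < G. The simplices of K, each written with vertices in increasing order, are:

  0-simplices (6): A, B, D, E, F, G
  1-simplices (12): AB, AD, AF, AG, BE, BF, BG, DE, DF, DG, EF, EG
  2-simplices (8): ABF, ABG, ADF, ADG, BEF, BEG, DEF, DEG

giving chain groups C_0 ≅ Z^6, C_1 ≅ Z^12, C_2 ≅ Z^8.

The boundary map ∂_1: C_1 → C_0 is given by ∂[p,q] = [q] − [p]. For instance
  ∂DF = F − D.
The resulting 6×12 matrix has rank 5, and its Smith normal form has invariant factors (1,1,1,1,1).

∂_2: C_2 → C_1 maps a triangle to the signed sum of its edges. For instance
  ∂DEF = EF − DF + DE,
  ∂ABF = BF − AF + AB.
As a 12×8 matrix over Z this has rank 7, with invariant factors (1,1,1,1,1,1,1).

Reading off H_k = ker ∂_k / im ∂_{k+1}:

  H_0: rank C_0 − rank ∂_1 = 6 − 5 = 1, and the invariant factors of ∂_1 are all 1, so H_0 = Z.
  H_1: rank ker ∂_1 − rank ∂_2 = (12 − 5) − 7 = 0, and the invariant factors of ∂_2 are all 1, so H_1 = 0.
  H_2: rank ker ∂_2 − rank ∂_3 = (8 − 7) − 0 = 1, and there is no ∂_3, so H_2 = Z.

As a check, the Euler characteristic is 6 − 12 + 8 = 2, which agrees with 1 − 0 + 1 = 2.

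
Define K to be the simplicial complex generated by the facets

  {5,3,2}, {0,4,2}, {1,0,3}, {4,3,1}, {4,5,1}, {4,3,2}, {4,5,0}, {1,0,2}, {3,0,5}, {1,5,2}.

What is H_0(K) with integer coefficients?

H_0 ≅ Z.

Order the vertices as 0 < 1 < 2 < 3 < 4 < 5. Listing each simplex with vertices in this order, K has dimension 2 with simplices:

  0-simplices (6): [0], [1], [2], [3], [4], [5]
  1-simplices (15): [0,1], [0,2], [0,3], [0,4], [0,5], [1,2], [1,3], [1,4], [1,5], [2,3], [2,4], [2,5], [3,4], [3,5], [4,5]
  2-simplices (10): [0,1,2], [0,1,3], [0,2,4], [0,3,5], [0,4,5], [1,2,5], [1,3,4], [1,4,5], [2,3,4], [2,3,5]

so the chain groups are C_0 ≅ Z^6, C_1 ≅ Z^15, C_2 ≅ Z^10.

The boundary map ∂_1: C_1 → C_0 maps an edge to its endpoints' difference, ∂[p,q] = q − p.
As a 6×15 matrix over Z this has rank 5, with invariant factors (1,1,1,1,1).

Boundary ∂_2: C_2 → C_1 maps a triangle to the signed sum of its edges. For instance
  ∂[0,1,3] = [1,3] − [0,3] + [0,1],
  ∂[0,3,5] = [3,5] − [0,5] + [0,3].
As a 15×10 matrix over Z this has rank 10, with invariant factors (1,1,1,1,1,1,1,1,1,2).

Computing H_k = (kernel of ∂_k) / (image of ∂_{k+1}):

  H_0: rank C_0 − rank ∂_1 = 6 − 5 = 1, and the invariant factors of ∂_1 are all 1, so H_0 ≅ Z.

(K is a triangulation of the real projective plane RP^2.)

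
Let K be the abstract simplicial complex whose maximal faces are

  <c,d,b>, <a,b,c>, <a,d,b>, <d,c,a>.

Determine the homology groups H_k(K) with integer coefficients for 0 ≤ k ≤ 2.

Fix the vertex order a < b < c < d and write every simplex with vertices in increasing order. Then dim K = 2 and the simplices of K are:

  0-simplices (4): a, b, c, d
  1-simplices (6): ab, ac, ad, bc, bd, cd
  2-simplices (4): abc, abd, acd, bcd

giving chain groups C_0 ≅ Z^4, C_1 ≅ Z^6, C_2 ≅ Z^4.

The boundary map ∂_1: C_1 → C_0 sends each edge [p,q] (with p < q) to q − p.
This gives a 4×6 integer matrix of rank 3; reducing to Smith normal form yields diagonal entries (1,1,1).

The boundary map ∂_2: C_2 → C_1 acts by ∂[p,q,r] = [q,r] − [p,r] + [p,q]. For instance
  ∂acd = cd − ad + ac,
  ∂abc = bc − ac + ab.
The 6×4 boundary matrix has rank 3 and Smith normal form diag(1,1,1).

From H_k ≅ ker(∂_k) / im(∂_{k+1}) we obtain:

  H_0: rank C_0 − rank ∂_1 = 4 − 3 = 1, and the invariant factors of ∂_1 are all 1, so H_0 = Z.
  H_1: rank ker ∂_1 − rank ∂_2 = (6 − 3) − 3 = 0, and the invariant factors of ∂_2 are all 1, so H_1 = 0.
  H_2: rank ker ∂_2 − rank ∂_3 = (4 − 3) − 0 = 1, and there is no ∂_3, so H_2 = Z.

H_0 = Z,  H_1 = 0,  H_2 = Z.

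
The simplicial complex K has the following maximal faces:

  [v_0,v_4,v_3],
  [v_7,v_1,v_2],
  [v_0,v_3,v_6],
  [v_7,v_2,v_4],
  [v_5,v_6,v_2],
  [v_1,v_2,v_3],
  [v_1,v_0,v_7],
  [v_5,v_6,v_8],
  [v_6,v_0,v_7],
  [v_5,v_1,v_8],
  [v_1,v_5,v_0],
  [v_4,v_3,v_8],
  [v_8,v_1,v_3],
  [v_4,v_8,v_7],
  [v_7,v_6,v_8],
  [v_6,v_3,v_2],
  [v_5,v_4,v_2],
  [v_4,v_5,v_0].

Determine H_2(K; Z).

We work with the vertex ordering v_0 < v_1 < v_2 < v_3 < v_4 < v_5 < v_6 < v_7 < v_8. The simplices of K, each written with vertices in increasing order, are:

  0-simplices (9): [v_0], [v_1], [v_2], [v_3], [v_4], [v_5], [v_6], [v_7], [v_8]
  1-simplices (27): (27 of them)
  2-simplices (18): (18 of them)

giving chain groups C_0 ≅ Z^9, C_1 ≅ Z^27, C_2 ≅ Z^18.

The boundary map ∂_1: C_1 → C_0 is given by ∂[p,q] = [q] − [p].
The resulting 9×27 matrix has rank 8, and its Smith normal form has invariant factors (1,1,1,1,1,1,1,1).

Boundary ∂_2: C_2 → C_1 sends each 2-simplex [p,q,r] to [q,r] − [p,r] + [p,q]. For instance
  ∂[v_4,v_7,v_8] = [v_7,v_8] − [v_4,v_8] + [v_4,v_7],
  ∂[v_1,v_2,v_7] = [v_2,v_7] − [v_1,v_7] + [v_1,v_2].
The 27×18 boundary matrix has rank 17 and Smith normal form diag(1,1,1,1,1,1,1,1,1,1,1,1,1,1,1,1,1).

From H_k ≅ ker(∂_k) / im(∂_{k+1}) we obtain:

  H_2: rank ker ∂_2 − rank ∂_3 = (18 − 17) − 0 = 1, and there is no ∂_3, so H_2 ≅ Z.

H_2 ≅ Z.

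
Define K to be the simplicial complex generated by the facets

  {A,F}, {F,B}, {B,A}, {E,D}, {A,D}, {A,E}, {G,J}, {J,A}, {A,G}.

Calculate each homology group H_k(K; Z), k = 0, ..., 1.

H_0 = Z,  H_1 = Z^3.

K has 7 vertices, 9 edges.
rank ∂_0 = 0, rank ∂_1 = 6 ⇒ b_0 = 7 − 0 − 6 = 1; all invariant factors of ∂_1 are 1 so no torsion. So H_0 ≅ Z.
rank ∂_1 = 6, rank ∂_2 = 0 ⇒ b_1 = 9 − 6 − 0 = 3. So H_1 ≅ Z^3.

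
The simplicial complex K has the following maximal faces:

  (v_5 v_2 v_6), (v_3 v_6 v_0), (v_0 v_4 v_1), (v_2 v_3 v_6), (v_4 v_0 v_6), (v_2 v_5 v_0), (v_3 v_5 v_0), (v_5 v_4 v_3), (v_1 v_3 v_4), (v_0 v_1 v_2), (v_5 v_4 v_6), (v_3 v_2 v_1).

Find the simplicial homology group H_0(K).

Take the total order v_0 < v_1 < v_2 < v_3 < v_4 < v_5 < v_6 on the vertex set. Then K (dimension 2) consists of the simplices:

  0-simplices (7): [v_0], [v_1], [v_2], [v_3], [v_4], [v_5], [v_6]
  1-simplices (18): (18 of them)
  2-simplices (12): (12 of them)

so the chain groups are C_0 ≅ Z^7, C_1 ≅ Z^18, C_2 ≅ Z^12.

Boundary ∂_1: C_1 → C_0 sends each edge [p,q] (with p < q) to q − p. For instance
  ∂[v_3,v_6] = [v_6] − [v_3].
As a 7×18 matrix over Z this has rank 6, with invariant factors (1,1,1,1,1,1).

The boundary map ∂_2: C_2 → C_1 sends each 2-simplex [p,q,r] to [q,r] − [p,r] + [p,q]. For instance
  ∂[v_0,v_1,v_2] = [v_1,v_2] − [v_0,v_2] + [v_0,v_1],
  ∂[v_0,v_4,v_6] = [v_4,v_6] − [v_0,v_6] + [v_0,v_4].
The 18×12 boundary matrix has rank 12 and Smith normal form diag(1,1,1,1,1,1,1,1,1,1,1,2).

From H_k ≅ ker(∂_k) / im(∂_{k+1}) we obtain:

  H_0: rank C_0 − rank ∂_1 = 7 − 6 = 1, and the invariant factors of ∂_1 are all 1, so H_0 = Z.

H_0 = Z.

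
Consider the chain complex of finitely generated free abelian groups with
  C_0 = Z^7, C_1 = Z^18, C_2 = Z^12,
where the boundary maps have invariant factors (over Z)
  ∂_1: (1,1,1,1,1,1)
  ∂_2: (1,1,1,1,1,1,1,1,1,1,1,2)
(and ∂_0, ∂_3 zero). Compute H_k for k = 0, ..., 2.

H_0: b_0 = 7 − 0 − 6 = 1; torsion from ∂_1 factors > 1: none. So H_0 ≅ Z.
H_1: b_1 = 18 − 6 − 12 = 0; torsion from ∂_2 factors > 1: [2]. So H_1 ≅ Z/2.
H_2: b_2 = 12 − 12 − 0 = 0; torsion from ∂_3 factors > 1: none. So H_2 ≅ 0.

H_0 ≅ Z,  H_1 ≅ Z/2,  H_2 = 0.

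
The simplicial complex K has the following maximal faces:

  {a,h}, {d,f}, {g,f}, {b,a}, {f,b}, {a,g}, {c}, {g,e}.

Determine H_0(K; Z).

Fix the vertex order a < b < c < d < e < f < g < h and write every simplex with vertices in increasing order. Then dim K = 1 and the simplices of K are:

  0-simplices (8): a, b, c, d, e, f, g, h
  1-simplices (7): ab, ag, ah, bf, df, eg, fg

giving chain groups C_0 ≅ Z^8, C_1 ≅ Z^7.

∂_1: C_1 → C_0 is given by ∂[p,q] = [q] − [p]. For instance
  ∂ah = h − a.
As a 8×7 matrix over Z this has rank 6, with invariant factors (1,1,1,1,1,1).

Reading off H_k = ker ∂_k / im ∂_{k+1}:

  H_0: rank C_0 − rank ∂_1 = 8 − 6 = 2, and the invariant factors of ∂_1 are all 1, so H_0 ≅ Z^2.

H_0 = Z^2.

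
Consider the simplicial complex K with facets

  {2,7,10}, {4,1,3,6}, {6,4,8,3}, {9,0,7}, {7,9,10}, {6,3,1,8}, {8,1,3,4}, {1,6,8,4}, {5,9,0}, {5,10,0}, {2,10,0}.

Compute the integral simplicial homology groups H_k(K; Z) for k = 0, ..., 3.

H_0 = Z^2,  H_1 = Z,  H_2 = 0,  H_3 = Z.

We work with the vertex ordering 0 < 1 < 2 < 3 < 4 < 5 < 6 < 7 < 8 < 9 < 10. The simplices of K, each written with vertices in increasing order, are:

  0-simplices (11): [0], [1], [2], [3], [4], [5], [6], [7], [8], [9], [10]
  1-simplices (22): [0,2], [0,5], [0,7], [0,9], [0,10], [1,3], [1,4], [1,6], [1,8], [2,7], [2,10], [3,4], [3,6], [3,8], [4,6], [4,8], [5,9], [5,10], [6,8], [7,9], [7,10], [9,10]
  2-simplices (16): [0,2,10], [0,5,9], [0,5,10], [0,7,9], [1,3,4], [1,3,6], [1,3,8], [1,4,6], [1,4,8], [1,6,8], [2,7,10], [3,4,6], [3,4,8], [3,6,8], [4,6,8], [7,9,10]
  3-simplices (5): [1,3,4,6], [1,3,4,8], [1,3,6,8], [1,4,6,8], [3,4,6,8]

giving chain groups C_0 ≅ Z^11, C_1 ≅ Z^22, C_2 ≅ Z^16, C_3 ≅ Z^5.

The boundary map ∂_1: C_1 → C_0 is given by ∂[p,q] = [q] − [p].
As a 11×22 matrix over Z this has rank 9, with invariant factors (1,1,1,1,1,1,1,1,1).

The boundary map ∂_2: C_2 → C_1 acts by ∂[p,q,r] = [q,r] − [p,r] + [p,q]. For instance
  ∂[7,9,10] = [9,10] − [7,10] + [7,9],
  ∂[1,3,4] = [3,4] − [1,4] + [1,3].
As a 22×16 matrix over Z this has rank 12, with invariant factors (1,1,1,1,1,1,1,1,1,1,1,1).

The boundary map ∂_3: C_3 → C_2 sends each 3-simplex σ to the alternating sum Σ_i (−1)^i (σ with its i-th vertex removed). For instance
  ∂[1,4,6,8] = [4,6,8] − [1,6,8] + [1,4,8] − [1,4,6],
  ∂[1,3,4,8] = [3,4,8] − [1,4,8] + [1,3,8] − [1,3,4].
As a 16×5 matrix over Z this has rank 4, with invariant factors (1,1,1,1).

Reading off H_k = ker ∂_k / im ∂_{k+1}:

  H_0: rank C_0 − rank ∂_1 = 11 − 9 = 2, and the invariant factors of ∂_1 are all 1, so H_0 ≅ Z^2.
  H_1: rank ker ∂_1 − rank ∂_2 = (22 − 9) − 12 = 1, and the invariant factors of ∂_2 are all 1, so H_1 ≅ Z.
  H_2: rank ker ∂_2 − rank ∂_3 = (16 − 12) − 4 = 0, and the invariant factors of ∂_3 are all 1, so H_2 ≅ 0.
  H_3: rank ker ∂_3 − rank ∂_4 = (5 − 4) − 0 = 1, and there is no ∂_4, so H_3 ≅ Z.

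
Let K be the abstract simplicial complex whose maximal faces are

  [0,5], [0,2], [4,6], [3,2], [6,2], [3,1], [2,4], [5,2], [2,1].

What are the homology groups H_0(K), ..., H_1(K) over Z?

We work with the vertex ordering 0 < 1 < 2 < 3 < 4 < 5 < 6. The simplices of K, each written with vertices in increasing order, are:

  0-simplices (7): [0], [1], [2], [3], [4], [5], [6]
  1-simplices (9): [0,2], [0,5], [1,2], [1,3], [2,3], [2,4], [2,5], [2,6], [4,6]

so the chain groups are C_0 ≅ Z^7, C_1 ≅ Z^9.

The boundary map ∂_1: C_1 → C_0 maps an edge to its endpoints' difference, ∂[p,q] = q − p.
This gives a 7×9 integer matrix of rank 6; reducing to Smith normal form yields diagonal entries (1,1,1,1,1,1).

Reading off H_k = ker ∂_k / im ∂_{k+1}:

  H_0: rank C_0 − rank ∂_1 = 7 − 6 = 1, and the invariant factors of ∂_1 are all 1, so H_0 = Z.
  H_1: rank ker ∂_1 − rank ∂_2 = (9 − 6) − 0 = 3, and there is no ∂_2, so H_1 = Z^3.

As a check, the Euler characteristic is 7 − 9 = -2, which agrees with 1 − 3 = -2.

H_0 = Z,  H_1 = Z^3.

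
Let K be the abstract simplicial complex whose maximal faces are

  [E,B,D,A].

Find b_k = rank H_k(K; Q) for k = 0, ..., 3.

b_0 = 1, b_1 = 0, b_2 = 0, b_3 = 0.

Take the total order A < B < D < E on the vertex set. Then K (dimension 3) consists of the simplices:

  0-simplices (4): A, B, D, E
  1-simplices (6): AB, AD, AE, BD, BE, DE
  2-simplices (4): ABD, ABE, ADE, BDE
  3-simplices (1): ABDE

so the chain groups are C_0 ≅ Z^4, C_1 ≅ Z^6, C_2 ≅ Z^4, C_3 ≅ Z^1.

∂_1: C_1 → C_0 sends each edge [p,q] (with p < q) to q − p. For instance
  ∂DE = E − D.
This gives a 4×6 integer matrix of rank 3; reducing to Smith normal form yields diagonal entries (1,1,1).

Boundary ∂_2: C_2 → C_1 acts by ∂[p,q,r] = [q,r] − [p,r] + [p,q]. For instance
  ∂ABD = BD − AD + AB,
  ∂ABE = BE − AE + AB.
The 6×4 boundary matrix has rank 3 and Smith normal form diag(1,1,1).

∂_3: C_3 → C_2 sends each 3-simplex σ to the alternating sum Σ_i (−1)^i (σ with its i-th vertex removed). For instance
  ∂ABDE = BDE − ADE + ABE − ABD.
This gives a 4×1 integer matrix of rank 1; reducing to Smith normal form yields diagonal entries (1).

Now H_k = ker ∂_k / im ∂_{k+1}, so:

  H_0: rank C_0 − rank ∂_1 = 4 − 3 = 1, and the invariant factors of ∂_1 are all 1, so H_0 ≅ Z.
  H_1: rank ker ∂_1 − rank ∂_2 = (6 − 3) − 3 = 0, and the invariant factors of ∂_2 are all 1, so H_1 ≅ 0.
  H_2: rank ker ∂_2 − rank ∂_3 = (4 − 3) − 1 = 0, and the invariant factors of ∂_3 are all 1, so H_2 ≅ 0.
  H_3: rank ker ∂_3 − rank ∂_4 = (1 − 1) − 0 = 0, and there is no ∂_4, so H_3 ≅ 0.

(K is a triangulation of the 3-simplex.)

Hence the Betti numbers are b_0 = 1, b_1 = 0, b_2 = 0, b_3 = 0.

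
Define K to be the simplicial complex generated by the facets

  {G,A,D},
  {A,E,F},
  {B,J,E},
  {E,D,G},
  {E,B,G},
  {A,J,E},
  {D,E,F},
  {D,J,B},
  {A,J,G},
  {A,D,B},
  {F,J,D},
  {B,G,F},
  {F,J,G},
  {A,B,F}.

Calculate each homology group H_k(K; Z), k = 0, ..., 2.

H_0 ≅ Z,  H_1 ≅ Z^2,  H_2 ≅ Z.

Order the vertices as A < B < D < E < F < G < J. Listing each simplex with vertices in this order, K has dimension 2 with simplices:

  0-simplices (7): A, B, D, E, F, G, J
  1-simplices (21): AB, AD, AE, AF, AG, AJ, BD, BE, BF, BG, BJ, DE, DF, DG, DJ, EF, EG, EJ, FG, FJ, GJ
  2-simplices (14): ABD, ABF, ADG, AEF, AEJ, AGJ, BDJ, BEG, BEJ, BFG, DEF, DEG, DFJ, FGJ

so the chain groups are C_0 ≅ Z^7, C_1 ≅ Z^21, C_2 ≅ Z^14.

∂_1: C_1 → C_0 maps an edge to its endpoints' difference, ∂[p,q] = q − p.
As a 7×21 matrix over Z this has rank 6, with invariant factors (1,1,1,1,1,1).

Boundary ∂_2: C_2 → C_1 acts by ∂[p,q,r] = [q,r] − [p,r] + [p,q]. For instance
  ∂BFG = FG − BG + BF,
  ∂BEG = EG − BG + BE.
The 21×14 boundary matrix has rank 13 and Smith normal form diag(1,1,1,1,1,1,1,1,1,1,1,1,1).

Now H_k = ker ∂_k / im ∂_{k+1}, so:

  H_0: rank C_0 − rank ∂_1 = 7 − 6 = 1, and the invariant factors of ∂_1 are all 1, so H_0 = Z.
  H_1: rank ker ∂_1 − rank ∂_2 = (21 − 6) − 13 = 2, and the invariant factors of ∂_2 are all 1, so H_1 = Z^2.
  H_2: rank ker ∂_2 − rank ∂_3 = (14 − 13) − 0 = 1, and there is no ∂_3, so H_2 = Z.

(K is a triangulation of the torus T^2.)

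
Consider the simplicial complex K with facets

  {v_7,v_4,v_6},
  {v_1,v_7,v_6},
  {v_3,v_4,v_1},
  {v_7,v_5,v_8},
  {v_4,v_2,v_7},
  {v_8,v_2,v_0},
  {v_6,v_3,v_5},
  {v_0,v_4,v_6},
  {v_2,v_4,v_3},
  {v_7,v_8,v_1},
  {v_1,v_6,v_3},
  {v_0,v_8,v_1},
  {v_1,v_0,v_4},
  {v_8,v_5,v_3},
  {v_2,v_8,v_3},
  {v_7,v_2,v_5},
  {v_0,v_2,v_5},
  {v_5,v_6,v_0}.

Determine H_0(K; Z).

Take the total order v_0 < v_1 < v_2 < v_3 < v_4 < v_5 < v_6 < v_7 < v_8 on the vertex set. Then K (dimension 2) consists of the simplices:

  0-simplices (9): [v_0], [v_1], [v_2], [v_3], [v_4], [v_5], [v_6], [v_7], [v_8]
  1-simplices (27): (27 of them)
  2-simplices (18): (18 of them)

giving chain groups C_0 ≅ Z^9, C_1 ≅ Z^27, C_2 ≅ Z^18.

∂_1: C_1 → C_0 is given by ∂[p,q] = [q] − [p]. For instance
  ∂[v_1,v_6] = [v_6] − [v_1].
The resulting 9×27 matrix has rank 8, and its Smith normal form has invariant factors (1,1,1,1,1,1,1,1).

∂_2: C_2 → C_1 acts by ∂[p,q,r] = [q,r] − [p,r] + [p,q]. For instance
  ∂[v_4,v_6,v_7] = [v_6,v_7] − [v_4,v_7] + [v_4,v_6],
  ∂[v_1,v_3,v_4] = [v_3,v_4] − [v_1,v_4] + [v_1,v_3].
As a 27×18 matrix over Z this has rank 18, with invariant factors (1,1,1,1,1,1,1,1,1,1,1,1,1,1,1,1,1,2).

Now H_k = ker ∂_k / im ∂_{k+1}, so:

  H_0: rank C_0 − rank ∂_1 = 9 − 8 = 1, and the invariant factors of ∂_1 are all 1, so H_0 ≅ Z.

(K is a triangulation of the Klein bottle.)

H_0 = Z.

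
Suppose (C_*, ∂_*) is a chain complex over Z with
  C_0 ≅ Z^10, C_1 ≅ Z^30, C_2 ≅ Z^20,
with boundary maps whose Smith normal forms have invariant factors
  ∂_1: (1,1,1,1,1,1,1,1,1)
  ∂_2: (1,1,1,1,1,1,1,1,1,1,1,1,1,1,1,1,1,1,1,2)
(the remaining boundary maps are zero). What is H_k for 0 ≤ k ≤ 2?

H_0 = Z,  H_1 = Z × Z/2,  H_2 = 0.

H_0: b_0 = 10 − 0 − 9 = 1; torsion from ∂_1 factors > 1: none. So H_0 = Z.
H_1: b_1 = 30 − 9 − 20 = 1; torsion from ∂_2 factors > 1: [2]. So H_1 = Z × Z/2.
H_2: b_2 = 20 − 20 − 0 = 0; torsion from ∂_3 factors > 1: none. So H_2 = 0.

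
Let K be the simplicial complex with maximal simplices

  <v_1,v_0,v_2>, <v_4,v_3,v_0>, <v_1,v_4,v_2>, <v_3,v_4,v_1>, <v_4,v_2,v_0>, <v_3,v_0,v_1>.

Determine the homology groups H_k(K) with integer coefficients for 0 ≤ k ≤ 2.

H_0 ≅ Z,  H_1 = 0,  H_2 ≅ Z.

K has 5 vertices, 9 edges, 6 triangles.
rank ∂_0 = 0, rank ∂_1 = 4 ⇒ b_0 = 5 − 0 − 4 = 1; all invariant factors of ∂_1 are 1 so no torsion. So H_0 = Z.
rank ∂_1 = 4, rank ∂_2 = 5 ⇒ b_1 = 9 − 4 − 5 = 0; all invariant factors of ∂_2 are 1 so no torsion. So H_1 = 0.
rank ∂_2 = 5, rank ∂_3 = 0 ⇒ b_2 = 6 − 5 − 0 = 1. So H_2 = Z.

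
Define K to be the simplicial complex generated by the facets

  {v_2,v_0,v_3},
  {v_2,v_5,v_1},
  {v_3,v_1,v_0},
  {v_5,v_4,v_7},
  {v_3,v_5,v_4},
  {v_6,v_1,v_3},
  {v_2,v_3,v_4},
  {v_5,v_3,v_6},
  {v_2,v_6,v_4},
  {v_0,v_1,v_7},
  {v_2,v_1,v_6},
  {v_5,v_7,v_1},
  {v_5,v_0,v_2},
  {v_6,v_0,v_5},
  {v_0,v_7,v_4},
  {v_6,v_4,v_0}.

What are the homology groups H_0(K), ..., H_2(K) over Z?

Order the vertices as v_0 < v_1 < v_2 < v_3 < v_4 < v_5 < v_6 < v_7. Listing each simplex with vertices in this order, K has dimension 2 with simplices:

  0-simplices (8): [v_0], [v_1], [v_2], [v_3], [v_4], [v_5], [v_6], [v_7]
  1-simplices (24): (24 of them)
  2-simplices (16): (16 of them)

Hence C_0 ≅ Z^8, C_1 ≅ Z^24, C_2 ≅ Z^16.

The boundary map ∂_1: C_1 → C_0 sends each edge [p,q] (with p < q) to q − p.
As a 8×24 matrix over Z this has rank 7, with invariant factors (1,1,1,1,1,1,1).

Boundary ∂_2: C_2 → C_1 acts by ∂[p,q,r] = [q,r] − [p,r] + [p,q]. For instance
  ∂[v_1,v_3,v_6] = [v_3,v_6] − [v_1,v_6] + [v_1,v_3],
  ∂[v_3,v_5,v_6] = [v_5,v_6] − [v_3,v_6] + [v_3,v_5].
The 24×16 boundary matrix has rank 15 and Smith normal form diag(1,1,1,1,1,1,1,1,1,1,1,1,1,1,1).

Now H_k = ker ∂_k / im ∂_{k+1}, so:

  H_0: rank C_0 − rank ∂_1 = 8 − 7 = 1, and the invariant factors of ∂_1 are all 1, so H_0 = Z.
  H_1: rank ker ∂_1 − rank ∂_2 = (24 − 7) − 15 = 2, and the invariant factors of ∂_2 are all 1, so H_1 = Z^2.
  H_2: rank ker ∂_2 − rank ∂_3 = (16 − 15) − 0 = 1, and there is no ∂_3, so H_2 = Z.

As a check, the Euler characteristic is 8 − 24 + 16 = 0, which agrees with 1 − 2 + 1 = 0.

H_0 = Z,  H_1 = Z^2,  H_2 = Z.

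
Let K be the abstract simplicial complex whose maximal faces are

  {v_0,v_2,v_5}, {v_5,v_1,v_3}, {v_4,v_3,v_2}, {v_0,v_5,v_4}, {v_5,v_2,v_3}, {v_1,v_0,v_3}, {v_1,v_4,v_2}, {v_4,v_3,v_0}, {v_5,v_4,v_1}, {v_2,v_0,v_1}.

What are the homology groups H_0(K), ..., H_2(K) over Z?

H_0 ≅ Z,  H_1 ≅ Z/2,  H_2 = 0.

Take the total order v_0 < v_1 < v_2 < v_3 < v_4 < v_5 on the vertex set. Then K (dimension 2) consists of the simplices:

  0-simplices (6): [v_0], [v_1], [v_2], [v_3], [v_4], [v_5]
  1-simplices (15): (15 of them)
  2-simplices (10): [v_0,v_1,v_2], [v_0,v_1,v_3], [v_0,v_2,v_5], [v_0,v_3,v_4], [v_0,v_4,v_5], [v_1,v_2,v_4], [v_1,v_3,v_5], [v_1,v_4,v_5], [v_2,v_3,v_4], [v_2,v_3,v_5]

giving chain groups C_0 ≅ Z^6, C_1 ≅ Z^15, C_2 ≅ Z^10.

The boundary map ∂_1: C_1 → C_0 maps an edge to its endpoints' difference, ∂[p,q] = q − p.
The 6×15 boundary matrix has rank 5 and Smith normal form diag(1,1,1,1,1).

∂_2: C_2 → C_1 acts by ∂[p,q,r] = [q,r] − [p,r] + [p,q]. For instance
  ∂[v_2,v_3,v_5] = [v_3,v_5] − [v_2,v_5] + [v_2,v_3],
  ∂[v_1,v_2,v_4] = [v_2,v_4] − [v_1,v_4] + [v_1,v_2].
The resulting 15×10 matrix has rank 10, and its Smith normal form has invariant factors (1,1,1,1,1,1,1,1,1,2).

Now H_k = ker ∂_k / im ∂_{k+1}, so:

  H_0: rank C_0 − rank ∂_1 = 6 − 5 = 1, and the invariant factors of ∂_1 are all 1, so H_0 = Z.
  H_1: rank ker ∂_1 − rank ∂_2 = (15 − 5) − 10 = 0, and ∂_2 has invariant factor 2 > 1, so H_1 = Z/2.
  H_2: rank ker ∂_2 − rank ∂_3 = (10 − 10) − 0 = 0, and there is no ∂_3, so H_2 = 0.

As a check, the Euler characteristic is 6 − 15 + 10 = 1, which agrees with 1 − 0 + 0 = 1.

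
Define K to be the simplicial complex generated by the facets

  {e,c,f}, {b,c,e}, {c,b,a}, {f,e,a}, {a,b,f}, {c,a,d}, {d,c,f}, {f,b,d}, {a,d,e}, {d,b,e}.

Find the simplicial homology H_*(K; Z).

Order the vertices as a < b < c < d < e < f. Listing each simplex with vertices in this order, K has dimension 2 with simplices:

  0-simplices (6): a, b, c, d, e, f
  1-simplices (15): ab, ac, ad, ae, af, bc, bd, be, bf, cd, ce, cf, de, df, ef
  2-simplices (10): abc, abf, acd, ade, aef, bce, bde, bdf, cdf, cef

Hence C_0 ≅ Z^6, C_1 ≅ Z^15, C_2 ≅ Z^10.

∂_1: C_1 → C_0 sends each edge [p,q] (with p < q) to q − p.
The resulting 6×15 matrix has rank 5, and its Smith normal form has invariant factors (1,1,1,1,1).

The boundary map ∂_2: C_2 → C_1 maps a triangle to the signed sum of its edges. For instance
  ∂bdf = df − bf + bd,
  ∂abc = bc − ac + ab.
The 15×10 boundary matrix has rank 10 and Smith normal form diag(1,1,1,1,1,1,1,1,1,2).

Now H_k = ker ∂_k / im ∂_{k+1}, so:

  H_0: rank C_0 − rank ∂_1 = 6 − 5 = 1, and the invariant factors of ∂_1 are all 1, so H_0 ≅ Z.
  H_1: rank ker ∂_1 − rank ∂_2 = (15 − 5) − 10 = 0, and ∂_2 has invariant factor 2 > 1, so H_1 ≅ Z/2.
  H_2: rank ker ∂_2 − rank ∂_3 = (10 − 10) − 0 = 0, and there is no ∂_3, so H_2 ≅ 0.

H_0 = Z,  H_1 = Z/2,  H_2 = 0.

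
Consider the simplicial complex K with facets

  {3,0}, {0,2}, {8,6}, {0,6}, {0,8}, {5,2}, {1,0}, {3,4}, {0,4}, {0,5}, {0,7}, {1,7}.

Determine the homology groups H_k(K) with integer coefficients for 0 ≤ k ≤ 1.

H_0 ≅ Z,  H_1 ≅ Z^4.

Take the total order 0 < 1 < 2 < 3 < 4 < 5 < 6 < 7 < 8 on the vertex set. Then K (dimension 1) consists of the simplices:

  0-simplices (9): [0], [1], [2], [3], [4], [5], [6], [7], [8]
  1-simplices (12): [0,1], [0,2], [0,3], [0,4], [0,5], [0,6], [0,7], [0,8], [1,7], [2,5], [3,4], [6,8]

Hence C_0 ≅ Z^9, C_1 ≅ Z^12.

∂_1: C_1 → C_0 sends each edge [p,q] (with p < q) to q − p. For instance
  ∂[0,3] = [3] − [0].
This gives a 9×12 integer matrix of rank 8; reducing to Smith normal form yields diagonal entries (1,1,1,1,1,1,1,1).

Now H_k = ker ∂_k / im ∂_{k+1}, so:

  H_0: rank C_0 − rank ∂_1 = 9 − 8 = 1, and the invariant factors of ∂_1 are all 1, so H_0 ≅ Z.
  H_1: rank ker ∂_1 − rank ∂_2 = (12 − 8) − 0 = 4, and there is no ∂_2, so H_1 ≅ Z^4.

As a check, the Euler characteristic is 9 − 12 = -3, which agrees with 1 − 4 = -3.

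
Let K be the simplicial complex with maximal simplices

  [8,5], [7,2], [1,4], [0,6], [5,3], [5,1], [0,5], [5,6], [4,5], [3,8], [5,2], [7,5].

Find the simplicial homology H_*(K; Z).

Fix the vertex order 0 < 1 < 2 < 3 < 4 < 5 < 6 < 7 < 8 and write every simplex with vertices in increasing order. Then dim K = 1 and the simplices of K are:

  0-simplices (9): [0], [1], [2], [3], [4], [5], [6], [7], [8]
  1-simplices (12): [0,5], [0,6], [1,4], [1,5], [2,5], [2,7], [3,5], [3,8], [4,5], [5,6], [5,7], [5,8]

Hence C_0 ≅ Z^9, C_1 ≅ Z^12.

The boundary map ∂_1: C_1 → C_0 maps an edge to its endpoints' difference, ∂[p,q] = q − p.
The 9×12 boundary matrix has rank 8 and Smith normal form diag(1,1,1,1,1,1,1,1).

Now H_k = ker ∂_k / im ∂_{k+1}, so:

  H_0: rank C_0 − rank ∂_1 = 9 − 8 = 1, and the invariant factors of ∂_1 are all 1, so H_0 ≅ Z.
  H_1: rank ker ∂_1 − rank ∂_2 = (12 − 8) − 0 = 4, and there is no ∂_2, so H_1 ≅ Z^4.

H_0 ≅ Z,  H_1 ≅ Z^4.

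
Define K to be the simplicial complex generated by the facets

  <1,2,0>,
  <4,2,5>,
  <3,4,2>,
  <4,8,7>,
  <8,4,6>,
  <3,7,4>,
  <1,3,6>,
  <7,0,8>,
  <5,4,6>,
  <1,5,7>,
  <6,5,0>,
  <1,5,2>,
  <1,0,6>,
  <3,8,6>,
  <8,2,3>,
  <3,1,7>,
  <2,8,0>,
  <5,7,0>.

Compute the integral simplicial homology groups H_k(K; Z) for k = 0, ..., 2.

H_0 ≅ Z,  H_1 ≅ Z ⊕ Z/2,  H_2 = 0.

We work with the vertex ordering 0 < 1 < 2 < 3 < 4 < 5 < 6 < 7 < 8. The simplices of K, each written with vertices in increasing order, are:

  0-simplices (9): [0], [1], [2], [3], [4], [5], [6], [7], [8]
  1-simplices (27): (27 of them)
  2-simplices (18): [0,1,2], [0,1,6], [0,2,8], [0,5,6], [0,5,7], [0,7,8], [1,2,5], [1,3,6], [1,3,7], [1,5,7], [2,3,4], [2,3,8], [2,4,5], [3,4,7], [3,6,8], [4,5,6], [4,6,8], [4,7,8]

Hence C_0 ≅ Z^9, C_1 ≅ Z^27, C_2 ≅ Z^18.

∂_1: C_1 → C_0 is given by ∂[p,q] = [q] − [p]. For instance
  ∂[0,5] = [5] − [0].
This gives a 9×27 integer matrix of rank 8; reducing to Smith normal form yields diagonal entries (1,1,1,1,1,1,1,1).

∂_2: C_2 → C_1 acts by ∂[p,q,r] = [q,r] − [p,r] + [p,q]. For instance
  ∂[3,6,8] = [6,8] − [3,8] + [3,6],
  ∂[0,5,6] = [5,6] − [0,6] + [0,5].
The 27×18 boundary matrix has rank 18 and Smith normal form diag(1,1,1,1,1,1,1,1,1,1,1,1,1,1,1,1,1,2).

Now H_k = ker ∂_k / im ∂_{k+1}, so:

  H_0: rank C_0 − rank ∂_1 = 9 − 8 = 1, and the invariant factors of ∂_1 are all 1, so H_0 ≅ Z.
  H_1: rank ker ∂_1 − rank ∂_2 = (27 − 8) − 18 = 1, and ∂_2 has invariant factor 2 > 1, so H_1 ≅ Z ⊕ Z/2.
  H_2: rank ker ∂_2 − rank ∂_3 = (18 − 18) − 0 = 0, and there is no ∂_3, so H_2 ≅ 0.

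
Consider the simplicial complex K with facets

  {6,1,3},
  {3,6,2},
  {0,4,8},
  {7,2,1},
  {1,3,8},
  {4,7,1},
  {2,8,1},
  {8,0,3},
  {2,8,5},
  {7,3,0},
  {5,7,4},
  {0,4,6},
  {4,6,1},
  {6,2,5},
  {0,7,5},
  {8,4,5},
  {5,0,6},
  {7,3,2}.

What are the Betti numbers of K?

We work with the vertex ordering 0 < 1 < 2 < 3 < 4 < 5 < 6 < 7 < 8. The simplices of K, each written with vertices in increasing order, are:

  0-simplices (9): [0], [1], [2], [3], [4], [5], [6], [7], [8]
  1-simplices (27): (27 of them)
  2-simplices (18): [0,3,7], [0,3,8], [0,4,6], [0,4,8], [0,5,6], [0,5,7], [1,2,7], [1,2,8], [1,3,6], [1,3,8], [1,4,6], [1,4,7], [2,3,6], [2,3,7], [2,5,6], [2,5,8], [4,5,7], [4,5,8]

so the chain groups are C_0 ≅ Z^9, C_1 ≅ Z^27, C_2 ≅ Z^18.

∂_1: C_1 → C_0 sends each edge [p,q] (with p < q) to q − p. For instance
  ∂[3,6] = [6] − [3].
This gives a 9×27 integer matrix of rank 8; reducing to Smith normal form yields diagonal entries (1,1,1,1,1,1,1,1).

Boundary ∂_2: C_2 → C_1 sends each 2-simplex [p,q,r] to [q,r] − [p,r] + [p,q]. For instance
  ∂[0,4,8] = [4,8] − [0,8] + [0,4],
  ∂[0,3,8] = [3,8] − [0,8] + [0,3].
The resulting 27×18 matrix has rank 18, and its Smith normal form has invariant factors (1,1,1,1,1,1,1,1,1,1,1,1,1,1,1,1,1,2).

Reading off H_k = ker ∂_k / im ∂_{k+1}:

  H_0: rank C_0 − rank ∂_1 = 9 − 8 = 1, and the invariant factors of ∂_1 are all 1, so H_0 = Z.
  H_1: rank ker ∂_1 − rank ∂_2 = (27 − 8) − 18 = 1, and ∂_2 has invariant factor 2 > 1, so H_1 = Z ⊕ Z/2Z.
  H_2: rank ker ∂_2 − rank ∂_3 = (18 − 18) − 0 = 0, and there is no ∂_3, so H_2 = 0.

Hence the Betti numbers are b_0 = 1, b_1 = 1, b_2 = 0.

b_0 = 1, b_1 = 1, b_2 = 0.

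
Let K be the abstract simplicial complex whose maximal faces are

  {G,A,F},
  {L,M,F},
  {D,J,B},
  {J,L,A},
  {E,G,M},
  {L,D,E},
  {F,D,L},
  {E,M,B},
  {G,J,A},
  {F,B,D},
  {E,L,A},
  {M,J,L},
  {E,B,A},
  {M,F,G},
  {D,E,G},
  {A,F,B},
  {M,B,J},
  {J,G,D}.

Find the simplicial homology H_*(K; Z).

We work with the vertex ordering A < B < D < E < F < G < J < L < M. The simplices of K, each written with vertices in increasing order, are:

  0-simplices (9): A, B, D, E, F, G, J, L, M
  1-simplices (27): AB, AE, AF, AG, AJ, AL, BD, BE, BF, BJ, BM, DE, DF, DG, DJ, DL, EG, EL, EM, FG, FL, FM, GJ, GM, JL, JM, LM
  2-simplices (18): ABE, ABF, AEL, AFG, AGJ, AJL, BDF, BDJ, BEM, BJM, DEG, DEL, DFL, DGJ, EGM, FGM, FLM, JLM

so the chain groups are C_0 ≅ Z^9, C_1 ≅ Z^27, C_2 ≅ Z^18.

∂_1: C_1 → C_0 is given by ∂[p,q] = [q] − [p]. For instance
  ∂LM = M − L.
The 9×27 boundary matrix has rank 8 and Smith normal form diag(1,1,1,1,1,1,1,1).

The boundary map ∂_2: C_2 → C_1 acts by ∂[p,q,r] = [q,r] − [p,r] + [p,q]. For instance
  ∂AEL = EL − AL + AE,
  ∂BJM = JM − BM + BJ.
The 27×18 boundary matrix has rank 17 and Smith normal form diag(1,1,1,1,1,1,1,1,1,1,1,1,1,1,1,1,1).

From H_k ≅ ker(∂_k) / im(∂_{k+1}) we obtain:

  H_0: rank C_0 − rank ∂_1 = 9 − 8 = 1, and the invariant factors of ∂_1 are all 1, so H_0 ≅ Z.
  H_1: rank ker ∂_1 − rank ∂_2 = (27 − 8) − 17 = 2, and the invariant factors of ∂_2 are all 1, so H_1 ≅ Z^2.
  H_2: rank ker ∂_2 − rank ∂_3 = (18 − 17) − 0 = 1, and there is no ∂_3, so H_2 ≅ Z.

As a check, the Euler characteristic is 9 − 27 + 18 = 0, which agrees with 1 − 2 + 1 = 0.

H_0 = Z,  H_1 = Z^2,  H_2 = Z.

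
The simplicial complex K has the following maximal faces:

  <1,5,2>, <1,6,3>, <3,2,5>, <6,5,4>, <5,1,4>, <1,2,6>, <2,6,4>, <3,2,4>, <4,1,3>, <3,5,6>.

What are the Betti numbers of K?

b_0 = 1, b_1 = 0, b_2 = 0.

We work with the vertex ordering 1 < 2 < 3 < 4 < 5 < 6. The simplices of K, each written with vertices in increasing order, are:

  0-simplices (6): [1], [2], [3], [4], [5], [6]
  1-simplices (15): [1,2], [1,3], [1,4], [1,5], [1,6], [2,3], [2,4], [2,5], [2,6], [3,4], [3,5], [3,6], [4,5], [4,6], [5,6]
  2-simplices (10): [1,2,5], [1,2,6], [1,3,4], [1,3,6], [1,4,5], [2,3,4], [2,3,5], [2,4,6], [3,5,6], [4,5,6]

so the chain groups are C_0 ≅ Z^6, C_1 ≅ Z^15, C_2 ≅ Z^10.

∂_1: C_1 → C_0 sends each edge [p,q] (with p < q) to q − p. For instance
  ∂[3,5] = [5] − [3].
This gives a 6×15 integer matrix of rank 5; reducing to Smith normal form yields diagonal entries (1,1,1,1,1).

Boundary ∂_2: C_2 → C_1 maps a triangle to the signed sum of its edges. For instance
  ∂[2,3,4] = [3,4] − [2,4] + [2,3],
  ∂[1,3,4] = [3,4] − [1,4] + [1,3].
The 15×10 boundary matrix has rank 10 and Smith normal form diag(1,1,1,1,1,1,1,1,1,2).

Computing H_k = (kernel of ∂_k) / (image of ∂_{k+1}):

  H_0: rank C_0 − rank ∂_1 = 6 − 5 = 1, and the invariant factors of ∂_1 are all 1, so H_0 = Z.
  H_1: rank ker ∂_1 − rank ∂_2 = (15 − 5) − 10 = 0, and ∂_2 has invariant factor 2 > 1, so H_1 = Z/2.
  H_2: rank ker ∂_2 − rank ∂_3 = (10 − 10) − 0 = 0, and there is no ∂_3, so H_2 = 0.

As a check, the Euler characteristic is 6 − 15 + 10 = 1, which agrees with 1 − 0 + 0 = 1.

Hence the Betti numbers are b_0 = 1, b_1 = 0, b_2 = 0.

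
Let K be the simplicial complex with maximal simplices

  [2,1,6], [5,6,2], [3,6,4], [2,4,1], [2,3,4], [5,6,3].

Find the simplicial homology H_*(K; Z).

H_0 ≅ Z,  H_1 ≅ Z,  H_2 = 0.

We work with the vertex ordering 1 < 2 < 3 < 4 < 5 < 6. The simplices of K, each written with vertices in increasing order, are:

  0-simplices (6): [1], [2], [3], [4], [5], [6]
  1-simplices (12): [1,2], [1,4], [1,6], [2,3], [2,4], [2,5], [2,6], [3,4], [3,5], [3,6], [4,6], [5,6]
  2-simplices (6): [1,2,4], [1,2,6], [2,3,4], [2,5,6], [3,4,6], [3,5,6]

so the chain groups are C_0 ≅ Z^6, C_1 ≅ Z^12, C_2 ≅ Z^6.

∂_1: C_1 → C_0 maps an edge to its endpoints' difference, ∂[p,q] = q − p. For instance
  ∂[3,5] = [5] − [3].
This gives a 6×12 integer matrix of rank 5; reducing to Smith normal form yields diagonal entries (1,1,1,1,1).

The boundary map ∂_2: C_2 → C_1 maps a triangle to the signed sum of its edges. For instance
  ∂[3,5,6] = [5,6] − [3,6] + [3,5],
  ∂[2,3,4] = [3,4] − [2,4] + [2,3].
The 12×6 boundary matrix has rank 6 and Smith normal form diag(1,1,1,1,1,1).

Now H_k = ker ∂_k / im ∂_{k+1}, so:

  H_0: rank C_0 − rank ∂_1 = 6 − 5 = 1, and the invariant factors of ∂_1 are all 1, so H_0 = Z.
  H_1: rank ker ∂_1 − rank ∂_2 = (12 − 5) − 6 = 1, and the invariant factors of ∂_2 are all 1, so H_1 = Z.
  H_2: rank ker ∂_2 − rank ∂_3 = (6 − 6) − 0 = 0, and there is no ∂_3, so H_2 = 0.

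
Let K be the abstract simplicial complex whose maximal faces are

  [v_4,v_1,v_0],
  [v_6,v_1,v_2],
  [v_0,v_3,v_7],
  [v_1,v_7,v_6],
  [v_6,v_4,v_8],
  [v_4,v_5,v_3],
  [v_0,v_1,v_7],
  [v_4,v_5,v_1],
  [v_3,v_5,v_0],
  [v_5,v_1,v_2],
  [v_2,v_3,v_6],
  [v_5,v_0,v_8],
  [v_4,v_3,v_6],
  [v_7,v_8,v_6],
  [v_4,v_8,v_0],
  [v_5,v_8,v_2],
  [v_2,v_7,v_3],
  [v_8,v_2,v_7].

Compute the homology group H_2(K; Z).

K has 9 vertices, 27 edges, 18 triangles.
rank ∂_2 = 18, rank ∂_3 = 0 ⇒ b_2 = 18 − 18 − 0 = 0. So H_2 ≅ 0.

H_2 ≅ 0.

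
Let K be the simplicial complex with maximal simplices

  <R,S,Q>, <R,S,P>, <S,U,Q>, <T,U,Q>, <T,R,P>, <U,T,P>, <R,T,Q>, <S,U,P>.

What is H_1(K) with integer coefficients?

Order the vertices as P < Q < R < S < T < U. Listing each simplex with vertices in this order, K has dimension 2 with simplices:

  0-simplices (6): P, Q, R, S, T, U
  1-simplices (12): PR, PS, PT, PU, QR, QS, QT, QU, RS, RT, SU, TU
  2-simplices (8): PRS, PRT, PSU, PTU, QRS, QRT, QSU, QTU

giving chain groups C_0 ≅ Z^6, C_1 ≅ Z^12, C_2 ≅ Z^8.

The boundary map ∂_1: C_1 → C_0 sends each edge [p,q] (with p < q) to q − p.
The 6×12 boundary matrix has rank 5 and Smith normal form diag(1,1,1,1,1).

∂_2: C_2 → C_1 acts by ∂[p,q,r] = [q,r] − [p,r] + [p,q]. For instance
  ∂PSU = SU − PU + PS,
  ∂QRT = RT − QT + QR.
This gives a 12×8 integer matrix of rank 7; reducing to Smith normal form yields diagonal entries (1,1,1,1,1,1,1).

Now H_k = ker ∂_k / im ∂_{k+1}, so:

  H_1: rank ker ∂_1 − rank ∂_2 = (12 − 5) − 7 = 0, and the invariant factors of ∂_2 are all 1, so H_1 = 0.

(K is a triangulation of the 2-sphere S^2.)

H_1 ≅ 0.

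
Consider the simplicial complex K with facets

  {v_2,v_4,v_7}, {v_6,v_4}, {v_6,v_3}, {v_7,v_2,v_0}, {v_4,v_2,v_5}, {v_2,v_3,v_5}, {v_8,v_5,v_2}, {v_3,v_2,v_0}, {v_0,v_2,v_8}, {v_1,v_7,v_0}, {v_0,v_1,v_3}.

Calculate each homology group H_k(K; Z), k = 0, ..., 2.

Take the total order v_0 < v_1 < v_2 < v_3 < v_4 < v_5 < v_6 < v_7 < v_8 on the vertex set. Then K (dimension 2) consists of the simplices:

  0-simplices (9): [v_0], [v_1], [v_2], [v_3], [v_4], [v_5], [v_6], [v_7], [v_8]
  1-simplices (18): (18 of them)
  2-simplices (9): [v_0,v_1,v_3], [v_0,v_1,v_7], [v_0,v_2,v_3], [v_0,v_2,v_7], [v_0,v_2,v_8], [v_2,v_3,v_5], [v_2,v_4,v_5], [v_2,v_4,v_7], [v_2,v_5,v_8]

so the chain groups are C_0 ≅ Z^9, C_1 ≅ Z^18, C_2 ≅ Z^9.

The boundary map ∂_1: C_1 → C_0 maps an edge to its endpoints' difference, ∂[p,q] = q − p. For instance
  ∂[v_0,v_1] = [v_1] − [v_0].
The 9×18 boundary matrix has rank 8 and Smith normal form diag(1,1,1,1,1,1,1,1).

Boundary ∂_2: C_2 → C_1 acts by ∂[p,q,r] = [q,r] − [p,r] + [p,q]. For instance
  ∂[v_0,v_2,v_8] = [v_2,v_8] − [v_0,v_8] + [v_0,v_2],
  ∂[v_0,v_2,v_7] = [v_2,v_7] − [v_0,v_7] + [v_0,v_2].
This gives a 18×9 integer matrix of rank 9; reducing to Smith normal form yields diagonal entries (1,1,1,1,1,1,1,1,1).

From H_k ≅ ker(∂_k) / im(∂_{k+1}) we obtain:

  H_0: rank C_0 − rank ∂_1 = 9 − 8 = 1, and the invariant factors of ∂_1 are all 1, so H_0 = Z.
  H_1: rank ker ∂_1 − rank ∂_2 = (18 − 8) − 9 = 1, and the invariant factors of ∂_2 are all 1, so H_1 = Z.
  H_2: rank ker ∂_2 − rank ∂_3 = (9 − 9) − 0 = 0, and there is no ∂_3, so H_2 = 0.

H_0 ≅ Z,  H_1 ≅ Z,  H_2 = 0.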